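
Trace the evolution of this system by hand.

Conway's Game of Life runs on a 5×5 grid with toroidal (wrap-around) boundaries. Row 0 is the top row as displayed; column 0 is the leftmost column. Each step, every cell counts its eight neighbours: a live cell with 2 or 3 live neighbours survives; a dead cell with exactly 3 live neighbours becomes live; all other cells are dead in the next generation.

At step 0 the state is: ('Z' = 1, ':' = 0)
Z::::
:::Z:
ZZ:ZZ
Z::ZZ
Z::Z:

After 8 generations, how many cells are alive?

2

t=0: Z::::
:::Z:
ZZ:ZZ
Z::ZZ
Z::Z:
t=1: :::::
:ZZZ:
:Z:::
:::::
ZZ:Z:
t=2: Z::ZZ
:ZZ::
:Z:::
ZZZ::
:::::
t=3: ZZZZZ
:ZZZZ
:::::
ZZZ::
::ZZ:
t=4: :::::
:::::
::::Z
:ZZZ:
:::::
t=5: :::::
:::::
::ZZ:
::ZZ:
::Z::
t=6: :::::
:::::
::ZZ:
:Z:::
::ZZ:
t=7: :::::
:::::
::Z::
:Z:::
::Z::
t=8: :::::
:::::
:::::
:ZZ::
:::::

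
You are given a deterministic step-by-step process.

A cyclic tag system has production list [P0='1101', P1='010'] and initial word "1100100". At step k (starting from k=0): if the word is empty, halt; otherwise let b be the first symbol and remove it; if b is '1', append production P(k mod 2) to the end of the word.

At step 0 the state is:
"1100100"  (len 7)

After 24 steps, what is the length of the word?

29

gen 0: "1100100"  (len 7)
gen 1: "1001001101"  (len 10)
gen 2: "001001101010"  (len 12)
gen 3: "01001101010"  (len 11)
gen 4: "1001101010"  (len 10)
gen 5: "0011010101101"  (len 13)
gen 6: "011010101101"  (len 12)
gen 7: "11010101101"  (len 11)
gen 8: "1010101101010"  (len 13)
gen 9: "0101011010101101"  (len 16)
gen 10: "101011010101101"  (len 15)
gen 11: "010110101011011101"  (len 18)
gen 12: "10110101011011101"  (len 17)
gen 13: "01101010110111011101"  (len 20)
gen 14: "1101010110111011101"  (len 19)
gen 15: "1010101101110111011101"  (len 22)
gen 16: "010101101110111011101010"  (len 24)
gen 17: "10101101110111011101010"  (len 23)
gen 18: "0101101110111011101010010"  (len 25)
gen 19: "101101110111011101010010"  (len 24)
gen 20: "01101110111011101010010010"  (len 26)
gen 21: "1101110111011101010010010"  (len 25)
gen 22: "101110111011101010010010010"  (len 27)
gen 23: "011101110111010100100100101101"  (len 30)
gen 24: "11101110111010100100100101101"  (len 29)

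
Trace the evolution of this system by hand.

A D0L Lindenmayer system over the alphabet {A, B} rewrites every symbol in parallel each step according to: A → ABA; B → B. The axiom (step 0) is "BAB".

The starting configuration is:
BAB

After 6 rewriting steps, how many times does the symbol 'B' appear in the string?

65

step 0: BAB
step 1: BABAB
step 2: BABABABAB
step 3: BABABABABABABABAB
step 4: BABABABABABABABABABABABABABABABAB
step 5: BABABABABABABABABABABABABABABABABABABABABABABABABABABABABABABABAB
step 6: BABABABABABABABABABABABABABABABABABABABABABABABABABABABABA…ABABABABABABABABABABABABABABABABABABABABABABABABABABABABAB  (len 129)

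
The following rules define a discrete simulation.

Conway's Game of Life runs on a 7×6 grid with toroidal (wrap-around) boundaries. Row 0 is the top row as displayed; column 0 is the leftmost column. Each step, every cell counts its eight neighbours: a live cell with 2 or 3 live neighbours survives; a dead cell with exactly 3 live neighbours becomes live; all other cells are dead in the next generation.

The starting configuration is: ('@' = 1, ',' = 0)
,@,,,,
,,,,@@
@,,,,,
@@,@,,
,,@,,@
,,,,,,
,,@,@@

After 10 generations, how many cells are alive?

10

k=0  ,@,,,,
,,,,@@
@,,,,,
@@,@,,
,,@,,@
,,,,,,
,,@,@@
k=1  @,,@,,
@,,,,@
@@,,@,
@@@,,@
@@@,,,
,,,@@@
,,,,,,
k=2  @,,,,@
,,,,@,
,,@,@,
,,,@,,
,,,,,,
@@@@@@
,,,@,@
k=3  @,,,,@
,,,@@,
,,,,@,
,,,@,,
@@,,,@
@@@@,@
,,,@,,
k=4  ,,,@,@
,,,@@,
,,,,@,
@,,,@@
,,,@,@
,,,@,@
,,,@,,
k=5  ,,@@,,
,,,@,@
,,,,,,
@,,@,,
,,,@,,
,,@@,,
,,@@,,
k=6  ,,,,,,
,,@@@,
,,,,@,
,,,,,,
,,,@@,
,,,,@,
,@,,@,
k=7  ,,@,@,
,,,@@,
,,,,@,
,,,@@,
,,,@@,
,,,,@@
,,,,,,
k=8  ,,,,@,
,,,,@@
,,,,,@
,,,,,@
,,,,,,
,,,@@@
,,,@@@
k=9  ,,,,,,
,,,,@@
@,,,,@
,,,,,,
,,,,,@
,,,@,@
,,,,,,
k=10  ,,,,,,
@,,,@@
@,,,@@
@,,,,@
,,,,@,
,,,,@,
,,,,,,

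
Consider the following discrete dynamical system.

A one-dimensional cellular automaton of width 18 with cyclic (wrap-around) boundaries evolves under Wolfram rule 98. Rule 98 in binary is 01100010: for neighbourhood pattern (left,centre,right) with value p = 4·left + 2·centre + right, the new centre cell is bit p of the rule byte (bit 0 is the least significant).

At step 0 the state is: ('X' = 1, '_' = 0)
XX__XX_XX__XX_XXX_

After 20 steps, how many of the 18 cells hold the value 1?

step 0: XX__XX_XX__XX_XXX_
step 1: _X_X_XX_X_X_XX__XX
step 2: X_X_X_XX_X_X_X_X_X
step 3: XX_X_X_XX_X_X_X_X_
step 4: _XX_X_X_XX_X_X_X_X
step 5: X_XX_X_X_XX_X_X_X_
step 6: _X_XX_X_X_XX_X_X_X
step 7: X_X_XX_X_X_XX_X_X_
step 8: _X_X_XX_X_X_XX_X_X
step 9: X_X_X_XX_X_X_XX_X_
step 10: _X_X_X_XX_X_X_XX_X
step 11: X_X_X_X_XX_X_X_XX_
step 12: _X_X_X_X_XX_X_X_XX
step 13: X_X_X_X_X_XX_X_X_X
step 14: XX_X_X_X_X_XX_X_X_
step 15: _XX_X_X_X_X_XX_X_X
step 16: X_XX_X_X_X_X_XX_X_
step 17: _X_XX_X_X_X_X_XX_X
step 18: X_X_XX_X_X_X_X_XX_
step 19: _X_X_XX_X_X_X_X_XX
step 20: X_X_X_XX_X_X_X_X_X

10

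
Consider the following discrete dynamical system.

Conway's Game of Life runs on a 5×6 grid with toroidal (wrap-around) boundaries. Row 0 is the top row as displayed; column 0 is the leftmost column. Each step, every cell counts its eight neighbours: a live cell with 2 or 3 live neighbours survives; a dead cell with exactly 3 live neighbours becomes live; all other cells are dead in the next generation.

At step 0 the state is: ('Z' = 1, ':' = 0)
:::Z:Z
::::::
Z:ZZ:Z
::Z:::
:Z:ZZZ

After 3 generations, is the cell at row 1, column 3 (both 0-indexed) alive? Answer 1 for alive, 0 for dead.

t=0: :::Z:Z
::::::
Z:ZZ:Z
::Z:::
:Z:ZZZ
t=1: Z:ZZ:Z
Z:ZZ:Z
:ZZZ::
::::::
Z::Z:Z
t=2: ::::::
:::::Z
ZZ:ZZ:
ZZ:ZZ:
ZZZZ:Z
t=3: :ZZ:ZZ
Z:::ZZ
:Z:Z::
::::::
:::Z:Z

0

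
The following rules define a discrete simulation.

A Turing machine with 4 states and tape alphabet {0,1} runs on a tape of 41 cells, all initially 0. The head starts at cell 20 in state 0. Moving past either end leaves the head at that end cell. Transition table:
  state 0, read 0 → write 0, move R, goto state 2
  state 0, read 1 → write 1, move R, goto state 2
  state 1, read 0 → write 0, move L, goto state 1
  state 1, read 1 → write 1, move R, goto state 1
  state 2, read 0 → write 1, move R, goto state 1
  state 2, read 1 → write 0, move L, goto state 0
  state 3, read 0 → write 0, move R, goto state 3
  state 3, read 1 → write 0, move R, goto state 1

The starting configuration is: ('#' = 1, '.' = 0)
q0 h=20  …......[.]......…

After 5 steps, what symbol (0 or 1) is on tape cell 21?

step 0: q0 h=20  …......[.]......…
step 1: q2 h=21  …......[.]......…
step 2: q1 h=22  ….....#[.]......…
step 3: q1 h=21  …......[#]......…
step 4: q1 h=22  ….....#[.]......…
step 5: q1 h=21  …......[#]......…

1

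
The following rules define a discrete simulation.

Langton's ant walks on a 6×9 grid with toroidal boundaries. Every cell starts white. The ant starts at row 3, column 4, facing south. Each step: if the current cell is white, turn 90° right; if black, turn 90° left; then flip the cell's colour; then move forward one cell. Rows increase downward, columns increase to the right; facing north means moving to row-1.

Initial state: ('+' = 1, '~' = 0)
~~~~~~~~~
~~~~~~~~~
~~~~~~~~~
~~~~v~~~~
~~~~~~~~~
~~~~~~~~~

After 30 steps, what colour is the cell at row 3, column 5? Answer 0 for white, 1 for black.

0

0) ~~~~~~~~~
~~~~~~~~~
~~~~~~~~~
~~~~v~~~~
~~~~~~~~~
~~~~~~~~~
1) ~~~~~~~~~
~~~~~~~~~
~~~~~~~~~
~~~<+~~~~
~~~~~~~~~
~~~~~~~~~
2) ~~~~~~~~~
~~~~~~~~~
~~~^~~~~~
~~~++~~~~
~~~~~~~~~
~~~~~~~~~
3) ~~~~~~~~~
~~~~~~~~~
~~~+>~~~~
~~~++~~~~
~~~~~~~~~
~~~~~~~~~
4) ~~~~~~~~~
~~~~~~~~~
~~~++~~~~
~~~+v~~~~
~~~~~~~~~
~~~~~~~~~
5) ~~~~~~~~~
~~~~~~~~~
~~~++~~~~
~~~+~>~~~
~~~~~~~~~
~~~~~~~~~
6) ~~~~~~~~~
~~~~~~~~~
~~~++~~~~
~~~+~+~~~
~~~~~v~~~
~~~~~~~~~
7) ~~~~~~~~~
~~~~~~~~~
~~~++~~~~
~~~+~+~~~
~~~~<+~~~
~~~~~~~~~
8) ~~~~~~~~~
~~~~~~~~~
~~~++~~~~
~~~+^+~~~
~~~~++~~~
~~~~~~~~~
9) ~~~~~~~~~
~~~~~~~~~
~~~++~~~~
~~~++>~~~
~~~~++~~~
~~~~~~~~~
10) ~~~~~~~~~
~~~~~~~~~
~~~++^~~~
~~~++~~~~
~~~~++~~~
~~~~~~~~~
11) ~~~~~~~~~
~~~~~~~~~
~~~+++>~~
~~~++~~~~
~~~~++~~~
~~~~~~~~~
12) ~~~~~~~~~
~~~~~~~~~
~~~++++~~
~~~++~v~~
~~~~++~~~
~~~~~~~~~
13) ~~~~~~~~~
~~~~~~~~~
~~~++++~~
~~~++<+~~
~~~~++~~~
~~~~~~~~~
14) ~~~~~~~~~
~~~~~~~~~
~~~++^+~~
~~~++++~~
~~~~++~~~
~~~~~~~~~
15) ~~~~~~~~~
~~~~~~~~~
~~~+<~+~~
~~~++++~~
~~~~++~~~
~~~~~~~~~
16) ~~~~~~~~~
~~~~~~~~~
~~~+~~+~~
~~~+v++~~
~~~~++~~~
~~~~~~~~~
17) ~~~~~~~~~
~~~~~~~~~
~~~+~~+~~
~~~+~>+~~
~~~~++~~~
~~~~~~~~~
18) ~~~~~~~~~
~~~~~~~~~
~~~+~^+~~
~~~+~~+~~
~~~~++~~~
~~~~~~~~~
19) ~~~~~~~~~
~~~~~~~~~
~~~+~+>~~
~~~+~~+~~
~~~~++~~~
~~~~~~~~~
20) ~~~~~~~~~
~~~~~~^~~
~~~+~+~~~
~~~+~~+~~
~~~~++~~~
~~~~~~~~~
21) ~~~~~~~~~
~~~~~~+>~
~~~+~+~~~
~~~+~~+~~
~~~~++~~~
~~~~~~~~~
22) ~~~~~~~~~
~~~~~~++~
~~~+~+~v~
~~~+~~+~~
~~~~++~~~
~~~~~~~~~
23) ~~~~~~~~~
~~~~~~++~
~~~+~+<+~
~~~+~~+~~
~~~~++~~~
~~~~~~~~~
24) ~~~~~~~~~
~~~~~~^+~
~~~+~+++~
~~~+~~+~~
~~~~++~~~
~~~~~~~~~
25) ~~~~~~~~~
~~~~~<~+~
~~~+~+++~
~~~+~~+~~
~~~~++~~~
~~~~~~~~~
26) ~~~~~^~~~
~~~~~+~+~
~~~+~+++~
~~~+~~+~~
~~~~++~~~
~~~~~~~~~
27) ~~~~~+>~~
~~~~~+~+~
~~~+~+++~
~~~+~~+~~
~~~~++~~~
~~~~~~~~~
28) ~~~~~++~~
~~~~~+v+~
~~~+~+++~
~~~+~~+~~
~~~~++~~~
~~~~~~~~~
29) ~~~~~++~~
~~~~~<++~
~~~+~+++~
~~~+~~+~~
~~~~++~~~
~~~~~~~~~
30) ~~~~~++~~
~~~~~~++~
~~~+~v++~
~~~+~~+~~
~~~~++~~~
~~~~~~~~~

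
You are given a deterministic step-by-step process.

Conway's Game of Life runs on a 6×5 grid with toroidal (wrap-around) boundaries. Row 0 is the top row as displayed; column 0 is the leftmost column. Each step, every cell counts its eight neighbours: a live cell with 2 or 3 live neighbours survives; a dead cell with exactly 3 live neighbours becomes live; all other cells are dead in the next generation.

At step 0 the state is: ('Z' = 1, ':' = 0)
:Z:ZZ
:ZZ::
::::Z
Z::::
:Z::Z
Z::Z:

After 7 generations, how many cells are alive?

k=0  :Z:ZZ
:ZZ::
::::Z
Z::::
:Z::Z
Z::Z:
k=1  :Z:ZZ
:ZZ:Z
ZZ:::
Z:::Z
:Z::Z
:Z:Z:
k=2  :Z::Z
::::Z
::ZZ:
::::Z
:ZZZZ
:Z:Z:
k=3  ::ZZZ
Z:Z:Z
:::ZZ
ZZ::Z
:Z::Z
:Z:::
k=4  ::Z:Z
ZZZ::
::Z::
:ZZ::
:ZZ:Z
:Z::Z
k=5  ::Z:Z
Z:Z::
Z::Z:
Z::::
:::::
:Z::Z
k=6  ::Z:Z
Z:Z::
Z::::
::::Z
Z::::
Z::Z:
k=7  Z:Z:Z
Z::ZZ
ZZ::Z
Z:::Z
Z::::
ZZ:Z:

15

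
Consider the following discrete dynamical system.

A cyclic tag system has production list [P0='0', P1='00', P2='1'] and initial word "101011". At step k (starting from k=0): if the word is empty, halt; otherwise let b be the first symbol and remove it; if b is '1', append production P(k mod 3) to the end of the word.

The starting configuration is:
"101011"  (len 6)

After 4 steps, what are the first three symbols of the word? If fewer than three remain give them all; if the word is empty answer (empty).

step 0: "101011"  (len 6)
step 1: "010110"  (len 6)
step 2: "10110"  (len 5)
step 3: "01101"  (len 5)
step 4: "1101"  (len 4)

110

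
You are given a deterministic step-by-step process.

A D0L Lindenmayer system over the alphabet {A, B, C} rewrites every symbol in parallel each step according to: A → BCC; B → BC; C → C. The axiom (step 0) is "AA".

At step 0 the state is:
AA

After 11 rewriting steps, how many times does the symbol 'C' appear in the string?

24

[0] AA
[1] BCCBCC
[2] BCCCBCCC
[3] BCCCCBCCCC
[4] BCCCCCBCCCCC
[5] BCCCCCCBCCCCCC
[6] BCCCCCCCBCCCCCCC
[7] BCCCCCCCCBCCCCCCCC
[8] BCCCCCCCCCBCCCCCCCCC
[9] BCCCCCCCCCCBCCCCCCCCCC
[10] BCCCCCCCCCCCBCCCCCCCCCCC
[11] BCCCCCCCCCCCCBCCCCCCCCCCCC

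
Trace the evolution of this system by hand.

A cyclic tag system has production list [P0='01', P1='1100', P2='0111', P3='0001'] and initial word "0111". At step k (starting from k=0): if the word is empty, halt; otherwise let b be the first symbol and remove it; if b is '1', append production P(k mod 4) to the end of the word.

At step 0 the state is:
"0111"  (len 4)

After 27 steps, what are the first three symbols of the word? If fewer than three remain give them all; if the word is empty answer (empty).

111

gen 0: "0111"  (len 4)
gen 1: "111"  (len 3)
gen 2: "111100"  (len 6)
gen 3: "111000111"  (len 9)
gen 4: "110001110001"  (len 12)
gen 5: "1000111000101"  (len 13)
gen 6: "0001110001011100"  (len 16)
gen 7: "001110001011100"  (len 15)
gen 8: "01110001011100"  (len 14)
gen 9: "1110001011100"  (len 13)
gen 10: "1100010111001100"  (len 16)
gen 11: "1000101110011000111"  (len 19)
gen 12: "0001011100110001110001"  (len 22)
gen 13: "001011100110001110001"  (len 21)
gen 14: "01011100110001110001"  (len 20)
gen 15: "1011100110001110001"  (len 19)
gen 16: "0111001100011100010001"  (len 22)
gen 17: "111001100011100010001"  (len 21)
gen 18: "110011000111000100011100"  (len 24)
gen 19: "100110001110001000111000111"  (len 27)
gen 20: "001100011100010001110001110001"  (len 30)
gen 21: "01100011100010001110001110001"  (len 29)
gen 22: "1100011100010001110001110001"  (len 28)
gen 23: "1000111000100011100011100010111"  (len 31)
gen 24: "0001110001000111000111000101110001"  (len 34)
gen 25: "001110001000111000111000101110001"  (len 33)
gen 26: "01110001000111000111000101110001"  (len 32)
gen 27: "1110001000111000111000101110001"  (len 31)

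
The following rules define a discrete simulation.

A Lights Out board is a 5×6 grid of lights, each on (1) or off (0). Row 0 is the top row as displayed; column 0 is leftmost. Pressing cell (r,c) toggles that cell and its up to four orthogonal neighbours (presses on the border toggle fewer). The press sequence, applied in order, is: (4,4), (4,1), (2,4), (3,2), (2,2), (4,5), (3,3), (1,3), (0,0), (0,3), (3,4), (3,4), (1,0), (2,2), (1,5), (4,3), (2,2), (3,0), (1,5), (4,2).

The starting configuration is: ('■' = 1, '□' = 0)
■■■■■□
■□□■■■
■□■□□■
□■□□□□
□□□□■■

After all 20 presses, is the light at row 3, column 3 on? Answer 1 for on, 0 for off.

1

step 0: ■■■■■□
■□□■■■
■□■□□■
□■□□□□
□□□□■■
step 1: ■■■■■□
■□□■■■
■□■□□■
□■□□■□
□□□■□□
step 2: ■■■■■□
■□□■■■
■□■□□■
□□□□■□
■■■■□□
step 3: ■■■■■□
■□□■□■
■□■■■□
□□□□□□
■■■■□□
step 4: ■■■■■□
■□□■□■
■□□■■□
□■■■□□
■■□■□□
step 5: ■■■■■□
■□■■□■
■■■□■□
□■□■□□
■■□■□□
step 6: ■■■■■□
■□■■□■
■■■□■□
□■□■□■
■■□■■■
step 7: ■■■■■□
■□■■□■
■■■■■□
□■■□■■
■■□□■■
step 8: ■■■□■□
■□□□■■
■■■□■□
□■■□■■
■■□□■■
step 9: □□■□■□
□□□□■■
■■■□■□
□■■□■■
■■□□■■
step 10: □□□■□□
□□□■■■
■■■□■□
□■■□■■
■■□□■■
step 11: □□□■□□
□□□■■■
■■■□□□
□■■■□□
■■□□□■
step 12: □□□■□□
□□□■■■
■■■□■□
□■■□■■
■■□□■■
step 13: ■□□■□□
■■□■■■
□■■□■□
□■■□■■
■■□□■■
step 14: ■□□■□□
■■■■■■
□□□■■□
□■□□■■
■■□□■■
step 15: ■□□■□■
■■■■□□
□□□■■■
□■□□■■
■■□□■■
step 16: ■□□■□■
■■■■□□
□□□■■■
□■□■■■
■■■■□■
step 17: ■□□■□■
■■□■□□
□■■□■■
□■■■■■
■■■■□■
step 18: ■□□■□■
■■□■□□
■■■□■■
■□■■■■
□■■■□■
step 19: ■□□■□□
■■□■■■
■■■□■□
■□■■■■
□■■■□■
step 20: ■□□■□□
■■□■■■
■■■□■□
■□□■■■
□□□□□■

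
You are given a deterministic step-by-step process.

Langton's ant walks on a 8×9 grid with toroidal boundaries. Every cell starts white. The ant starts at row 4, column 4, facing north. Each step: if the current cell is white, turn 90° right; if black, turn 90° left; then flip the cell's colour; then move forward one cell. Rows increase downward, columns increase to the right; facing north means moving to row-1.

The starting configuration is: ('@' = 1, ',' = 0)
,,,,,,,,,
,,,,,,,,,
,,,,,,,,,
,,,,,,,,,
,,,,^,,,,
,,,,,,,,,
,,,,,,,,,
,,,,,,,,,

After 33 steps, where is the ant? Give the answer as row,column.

6,3

0) ,,,,,,,,,
,,,,,,,,,
,,,,,,,,,
,,,,,,,,,
,,,,^,,,,
,,,,,,,,,
,,,,,,,,,
,,,,,,,,,
1) ,,,,,,,,,
,,,,,,,,,
,,,,,,,,,
,,,,,,,,,
,,,,@>,,,
,,,,,,,,,
,,,,,,,,,
,,,,,,,,,
2) ,,,,,,,,,
,,,,,,,,,
,,,,,,,,,
,,,,,,,,,
,,,,@@,,,
,,,,,v,,,
,,,,,,,,,
,,,,,,,,,
3) ,,,,,,,,,
,,,,,,,,,
,,,,,,,,,
,,,,,,,,,
,,,,@@,,,
,,,,<@,,,
,,,,,,,,,
,,,,,,,,,
4) ,,,,,,,,,
,,,,,,,,,
,,,,,,,,,
,,,,,,,,,
,,,,^@,,,
,,,,@@,,,
,,,,,,,,,
,,,,,,,,,
5) ,,,,,,,,,
,,,,,,,,,
,,,,,,,,,
,,,,,,,,,
,,,<,@,,,
,,,,@@,,,
,,,,,,,,,
,,,,,,,,,
6) ,,,,,,,,,
,,,,,,,,,
,,,,,,,,,
,,,^,,,,,
,,,@,@,,,
,,,,@@,,,
,,,,,,,,,
,,,,,,,,,
7) ,,,,,,,,,
,,,,,,,,,
,,,,,,,,,
,,,@>,,,,
,,,@,@,,,
,,,,@@,,,
,,,,,,,,,
,,,,,,,,,
8) ,,,,,,,,,
,,,,,,,,,
,,,,,,,,,
,,,@@,,,,
,,,@v@,,,
,,,,@@,,,
,,,,,,,,,
,,,,,,,,,
9) ,,,,,,,,,
,,,,,,,,,
,,,,,,,,,
,,,@@,,,,
,,,<@@,,,
,,,,@@,,,
,,,,,,,,,
,,,,,,,,,
10) ,,,,,,,,,
,,,,,,,,,
,,,,,,,,,
,,,@@,,,,
,,,,@@,,,
,,,v@@,,,
,,,,,,,,,
,,,,,,,,,
11) ,,,,,,,,,
,,,,,,,,,
,,,,,,,,,
,,,@@,,,,
,,,,@@,,,
,,<@@@,,,
,,,,,,,,,
,,,,,,,,,
12) ,,,,,,,,,
,,,,,,,,,
,,,,,,,,,
,,,@@,,,,
,,^,@@,,,
,,@@@@,,,
,,,,,,,,,
,,,,,,,,,
13) ,,,,,,,,,
,,,,,,,,,
,,,,,,,,,
,,,@@,,,,
,,@>@@,,,
,,@@@@,,,
,,,,,,,,,
,,,,,,,,,
14) ,,,,,,,,,
,,,,,,,,,
,,,,,,,,,
,,,@@,,,,
,,@@@@,,,
,,@v@@,,,
,,,,,,,,,
,,,,,,,,,
15) ,,,,,,,,,
,,,,,,,,,
,,,,,,,,,
,,,@@,,,,
,,@@@@,,,
,,@,>@,,,
,,,,,,,,,
,,,,,,,,,
16) ,,,,,,,,,
,,,,,,,,,
,,,,,,,,,
,,,@@,,,,
,,@@^@,,,
,,@,,@,,,
,,,,,,,,,
,,,,,,,,,
17) ,,,,,,,,,
,,,,,,,,,
,,,,,,,,,
,,,@@,,,,
,,@<,@,,,
,,@,,@,,,
,,,,,,,,,
,,,,,,,,,
18) ,,,,,,,,,
,,,,,,,,,
,,,,,,,,,
,,,@@,,,,
,,@,,@,,,
,,@v,@,,,
,,,,,,,,,
,,,,,,,,,
19) ,,,,,,,,,
,,,,,,,,,
,,,,,,,,,
,,,@@,,,,
,,@,,@,,,
,,<@,@,,,
,,,,,,,,,
,,,,,,,,,
20) ,,,,,,,,,
,,,,,,,,,
,,,,,,,,,
,,,@@,,,,
,,@,,@,,,
,,,@,@,,,
,,v,,,,,,
,,,,,,,,,
21) ,,,,,,,,,
,,,,,,,,,
,,,,,,,,,
,,,@@,,,,
,,@,,@,,,
,,,@,@,,,
,<@,,,,,,
,,,,,,,,,
22) ,,,,,,,,,
,,,,,,,,,
,,,,,,,,,
,,,@@,,,,
,,@,,@,,,
,^,@,@,,,
,@@,,,,,,
,,,,,,,,,
23) ,,,,,,,,,
,,,,,,,,,
,,,,,,,,,
,,,@@,,,,
,,@,,@,,,
,@>@,@,,,
,@@,,,,,,
,,,,,,,,,
24) ,,,,,,,,,
,,,,,,,,,
,,,,,,,,,
,,,@@,,,,
,,@,,@,,,
,@@@,@,,,
,@v,,,,,,
,,,,,,,,,
25) ,,,,,,,,,
,,,,,,,,,
,,,,,,,,,
,,,@@,,,,
,,@,,@,,,
,@@@,@,,,
,@,>,,,,,
,,,,,,,,,
26) ,,,,,,,,,
,,,,,,,,,
,,,,,,,,,
,,,@@,,,,
,,@,,@,,,
,@@@,@,,,
,@,@,,,,,
,,,v,,,,,
27) ,,,,,,,,,
,,,,,,,,,
,,,,,,,,,
,,,@@,,,,
,,@,,@,,,
,@@@,@,,,
,@,@,,,,,
,,<@,,,,,
28) ,,,,,,,,,
,,,,,,,,,
,,,,,,,,,
,,,@@,,,,
,,@,,@,,,
,@@@,@,,,
,@^@,,,,,
,,@@,,,,,
29) ,,,,,,,,,
,,,,,,,,,
,,,,,,,,,
,,,@@,,,,
,,@,,@,,,
,@@@,@,,,
,@@>,,,,,
,,@@,,,,,
30) ,,,,,,,,,
,,,,,,,,,
,,,,,,,,,
,,,@@,,,,
,,@,,@,,,
,@@^,@,,,
,@@,,,,,,
,,@@,,,,,
31) ,,,,,,,,,
,,,,,,,,,
,,,,,,,,,
,,,@@,,,,
,,@,,@,,,
,@<,,@,,,
,@@,,,,,,
,,@@,,,,,
32) ,,,,,,,,,
,,,,,,,,,
,,,,,,,,,
,,,@@,,,,
,,@,,@,,,
,@,,,@,,,
,@v,,,,,,
,,@@,,,,,
33) ,,,,,,,,,
,,,,,,,,,
,,,,,,,,,
,,,@@,,,,
,,@,,@,,,
,@,,,@,,,
,@,>,,,,,
,,@@,,,,,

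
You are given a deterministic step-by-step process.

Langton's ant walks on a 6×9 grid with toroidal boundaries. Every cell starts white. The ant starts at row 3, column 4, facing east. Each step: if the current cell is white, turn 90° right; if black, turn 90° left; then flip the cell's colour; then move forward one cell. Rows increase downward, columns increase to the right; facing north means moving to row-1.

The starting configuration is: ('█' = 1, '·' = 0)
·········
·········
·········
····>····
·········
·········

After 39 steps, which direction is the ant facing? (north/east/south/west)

0) ·········
·········
·········
····>····
·········
·········
1) ·········
·········
·········
····█····
····v····
·········
2) ·········
·········
·········
····█····
···<█····
·········
3) ·········
·········
·········
···^█····
···██····
·········
4) ·········
·········
·········
···█>····
···██····
·········
5) ·········
·········
····^····
···█·····
···██····
·········
6) ·········
·········
····█>···
···█·····
···██····
·········
7) ·········
·········
····██···
···█·v···
···██····
·········
8) ·········
·········
····██···
···█<█···
···██····
·········
9) ·········
·········
····^█···
···███···
···██····
·········
10) ·········
·········
···<·█···
···███···
···██····
·········
11) ·········
···^·····
···█·█···
···███···
···██····
·········
12) ·········
···█>····
···█·█···
···███···
···██····
·········
13) ·········
···██····
···█v█···
···███···
···██····
·········
14) ·········
···██····
···<██···
···███···
···██····
·········
15) ·········
···██····
····██···
···v██···
···██····
·········
16) ·········
···██····
····██···
····>█···
···██····
·········
17) ·········
···██····
····^█···
·····█···
···██····
·········
18) ·········
···██····
···<·█···
·····█···
···██····
·········
19) ·········
···^█····
···█·█···
·····█···
···██····
·········
20) ·········
··<·█····
···█·█···
·····█···
···██····
·········
21) ··^······
··█·█····
···█·█···
·····█···
···██····
·········
22) ··█>·····
··█·█····
···█·█···
·····█···
···██····
·········
23) ··██·····
··█v█····
···█·█···
·····█···
···██····
·········
24) ··██·····
··<██····
···█·█···
·····█···
···██····
·········
25) ··██·····
···██····
··v█·█···
·····█···
···██····
·········
26) ··██·····
···██····
·<██·█···
·····█···
···██····
·········
27) ··██·····
·^·██····
·███·█···
·····█···
···██····
·········
28) ··██·····
·█>██····
·███·█···
·····█···
···██····
·········
29) ··██·····
·████····
·█v█·█···
·····█···
···██····
·········
30) ··██·····
·████····
·█·>·█···
·····█···
···██····
·········
31) ··██·····
·██^█····
·█···█···
·····█···
···██····
·········
32) ··██·····
·█<·█····
·█···█···
·····█···
···██····
·········
33) ··██·····
·█··█····
·█v··█···
·····█···
···██····
·········
34) ··██·····
·█··█····
·<█··█···
·····█···
···██····
·········
35) ··██·····
·█··█····
··█··█···
·v···█···
···██····
·········
36) ··██·····
·█··█····
··█··█···
<█···█···
···██····
·········
37) ··██·····
·█··█····
^·█··█···
██···█···
···██····
·········
38) ··██·····
·█··█····
█>█··█···
██···█···
···██····
·········
39) ··██·····
·█··█····
███··█···
█v···█···
···██····
·········

south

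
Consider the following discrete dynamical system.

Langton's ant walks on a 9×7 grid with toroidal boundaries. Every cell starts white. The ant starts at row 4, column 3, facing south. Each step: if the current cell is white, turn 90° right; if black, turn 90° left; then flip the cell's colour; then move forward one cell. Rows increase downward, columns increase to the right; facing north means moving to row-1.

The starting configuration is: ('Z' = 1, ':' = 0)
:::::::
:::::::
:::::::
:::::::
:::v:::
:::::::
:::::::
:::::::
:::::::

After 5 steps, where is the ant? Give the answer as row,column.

4,4

[0] :::::::
:::::::
:::::::
:::::::
:::v:::
:::::::
:::::::
:::::::
:::::::
[1] :::::::
:::::::
:::::::
:::::::
::<Z:::
:::::::
:::::::
:::::::
:::::::
[2] :::::::
:::::::
:::::::
::^::::
::ZZ:::
:::::::
:::::::
:::::::
:::::::
[3] :::::::
:::::::
:::::::
::Z>:::
::ZZ:::
:::::::
:::::::
:::::::
:::::::
[4] :::::::
:::::::
:::::::
::ZZ:::
::Zv:::
:::::::
:::::::
:::::::
:::::::
[5] :::::::
:::::::
:::::::
::ZZ:::
::Z:>::
:::::::
:::::::
:::::::
:::::::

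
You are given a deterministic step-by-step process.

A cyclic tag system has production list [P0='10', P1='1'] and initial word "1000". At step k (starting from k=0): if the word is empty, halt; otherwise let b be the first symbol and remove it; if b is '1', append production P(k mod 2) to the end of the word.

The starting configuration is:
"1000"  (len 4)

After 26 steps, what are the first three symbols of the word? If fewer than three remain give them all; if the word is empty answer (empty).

10

step 0: "1000"  (len 4)
step 1: "00010"  (len 5)
step 2: "0010"  (len 4)
step 3: "010"  (len 3)
step 4: "10"  (len 2)
step 5: "010"  (len 3)
step 6: "10"  (len 2)
step 7: "010"  (len 3)
step 8: "10"  (len 2)
step 9: "010"  (len 3)
step 10: "10"  (len 2)
step 11: "010"  (len 3)
step 12: "10"  (len 2)
step 13: "010"  (len 3)
step 14: "10"  (len 2)
step 15: "010"  (len 3)
step 16: "10"  (len 2)
step 17: "010"  (len 3)
step 18: "10"  (len 2)
step 19: "010"  (len 3)
step 20: "10"  (len 2)
step 21: "010"  (len 3)
step 22: "10"  (len 2)
step 23: "010"  (len 3)
step 24: "10"  (len 2)
step 25: "010"  (len 3)
step 26: "10"  (len 2)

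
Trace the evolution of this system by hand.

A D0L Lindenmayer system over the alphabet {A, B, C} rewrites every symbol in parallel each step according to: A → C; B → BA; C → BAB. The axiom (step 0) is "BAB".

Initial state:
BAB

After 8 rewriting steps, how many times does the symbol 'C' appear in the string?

68

0) BAB
1) BACBA
2) BACBABBAC
3) BACBABBACBABACBAB
4) BACBABBACBABACBABBACBACBABBACBA
5) BACBABBACBABACBABBACBACBABBACBABACBABBACBABBACBABACBABBAC
6) BACBABBACBABACBABBACBACBABBACBABACBABBACBABBACBABACBABBACBACBABBACBABACBABBACBABACBABBACBACBABBACBABACBAB
7) BACBABBACBABACBABBACBACBABBACBABACBABBACBABBACBABACBABBACB…ABACBABBACBACBABBACBABACBABBACBABBACBABACBABBACBACBABBACBA  (len 193)
8) BACBABBACBABACBABBACBACBABBACBABACBABBACBABBACBABACBABBACB…ABACBABBACBABACBABBACBACBABBACBABACBABBACBABBACBABACBABBAC  (len 355)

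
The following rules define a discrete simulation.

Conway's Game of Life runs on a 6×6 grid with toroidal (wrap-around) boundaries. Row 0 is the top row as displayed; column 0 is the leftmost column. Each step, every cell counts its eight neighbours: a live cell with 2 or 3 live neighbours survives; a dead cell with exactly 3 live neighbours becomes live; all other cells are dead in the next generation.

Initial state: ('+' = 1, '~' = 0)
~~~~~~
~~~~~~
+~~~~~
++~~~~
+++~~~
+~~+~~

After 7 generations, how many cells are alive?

2

t=0: ~~~~~~
~~~~~~
+~~~~~
++~~~~
+++~~~
+~~+~~
t=1: ~~~~~~
~~~~~~
++~~~~
~~+~~+
~~+~~+
+~+~~~
t=2: ~~~~~~
~~~~~~
++~~~~
~~+~~+
+~++~+
~+~~~~
t=3: ~~~~~~
~~~~~~
++~~~~
~~++++
+~++++
+++~~~
t=4: ~+~~~~
~~~~~~
++++++
~~~~~~
~~~~~~
+~+~+~
t=5: ~+~~~~
~~~+++
++++++
++++++
~~~~~~
~+~~~~
t=6: +~+~+~
~~~~~~
~~~~~~
~~~~~~
~~~+++
~~~~~~
t=7: ~~~~~~
~~~~~~
~~~~~~
~~~~+~
~~~~+~
~~~~~~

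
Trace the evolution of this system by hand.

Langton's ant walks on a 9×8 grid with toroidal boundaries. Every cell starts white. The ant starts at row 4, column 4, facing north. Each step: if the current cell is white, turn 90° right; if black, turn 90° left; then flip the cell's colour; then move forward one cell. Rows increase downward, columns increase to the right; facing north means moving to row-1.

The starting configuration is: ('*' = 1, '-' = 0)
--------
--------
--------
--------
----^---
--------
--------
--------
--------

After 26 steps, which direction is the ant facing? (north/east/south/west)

south

[0] --------
--------
--------
--------
----^---
--------
--------
--------
--------
[1] --------
--------
--------
--------
----*>--
--------
--------
--------
--------
[2] --------
--------
--------
--------
----**--
-----v--
--------
--------
--------
[3] --------
--------
--------
--------
----**--
----<*--
--------
--------
--------
[4] --------
--------
--------
--------
----^*--
----**--
--------
--------
--------
[5] --------
--------
--------
--------
---<-*--
----**--
--------
--------
--------
[6] --------
--------
--------
---^----
---*-*--
----**--
--------
--------
--------
[7] --------
--------
--------
---*>---
---*-*--
----**--
--------
--------
--------
[8] --------
--------
--------
---**---
---*v*--
----**--
--------
--------
--------
[9] --------
--------
--------
---**---
---<**--
----**--
--------
--------
--------
[10] --------
--------
--------
---**---
----**--
---v**--
--------
--------
--------
[11] --------
--------
--------
---**---
----**--
--<***--
--------
--------
--------
[12] --------
--------
--------
---**---
--^-**--
--****--
--------
--------
--------
[13] --------
--------
--------
---**---
--*>**--
--****--
--------
--------
--------
[14] --------
--------
--------
---**---
--****--
--*v**--
--------
--------
--------
[15] --------
--------
--------
---**---
--****--
--*->*--
--------
--------
--------
[16] --------
--------
--------
---**---
--**^*--
--*--*--
--------
--------
--------
[17] --------
--------
--------
---**---
--*<-*--
--*--*--
--------
--------
--------
[18] --------
--------
--------
---**---
--*--*--
--*v-*--
--------
--------
--------
[19] --------
--------
--------
---**---
--*--*--
--<*-*--
--------
--------
--------
[20] --------
--------
--------
---**---
--*--*--
---*-*--
--v-----
--------
--------
[21] --------
--------
--------
---**---
--*--*--
---*-*--
-<*-----
--------
--------
[22] --------
--------
--------
---**---
--*--*--
-^-*-*--
-**-----
--------
--------
[23] --------
--------
--------
---**---
--*--*--
-*>*-*--
-**-----
--------
--------
[24] --------
--------
--------
---**---
--*--*--
-***-*--
-*v-----
--------
--------
[25] --------
--------
--------
---**---
--*--*--
-***-*--
-*->----
--------
--------
[26] --------
--------
--------
---**---
--*--*--
-***-*--
-*-*----
---v----
--------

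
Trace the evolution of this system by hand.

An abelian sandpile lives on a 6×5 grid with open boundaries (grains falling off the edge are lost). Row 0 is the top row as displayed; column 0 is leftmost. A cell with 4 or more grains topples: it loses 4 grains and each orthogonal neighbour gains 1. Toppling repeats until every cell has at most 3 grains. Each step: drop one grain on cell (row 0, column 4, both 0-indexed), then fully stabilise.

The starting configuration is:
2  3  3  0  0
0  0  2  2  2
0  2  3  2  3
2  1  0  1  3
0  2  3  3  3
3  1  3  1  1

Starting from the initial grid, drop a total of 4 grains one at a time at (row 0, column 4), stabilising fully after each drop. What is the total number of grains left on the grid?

53

k=0  2  3  3  0  0
0  0  2  2  2
0  2  3  2  3
2  1  0  1  3
0  2  3  3  3
3  1  3  1  1
k=1  2  3  3  0  1
0  0  2  2  2
0  2  3  2  3
2  1  0  1  3
0  2  3  3  3
3  1  3  1  1
k=2  2  3  3  0  2
0  0  2  2  2
0  2  3  2  3
2  1  0  1  3
0  2  3  3  3
3  1  3  1  1
k=3  2  3  3  0  3
0  0  2  2  2
0  2  3  2  3
2  1  0  1  3
0  2  3  3  3
3  1  3  1  1
k=4  2  3  3  1  0
0  0  2  2  3
0  2  3  2  3
2  1  0  1  3
0  2  3  3  3
3  1  3  1  1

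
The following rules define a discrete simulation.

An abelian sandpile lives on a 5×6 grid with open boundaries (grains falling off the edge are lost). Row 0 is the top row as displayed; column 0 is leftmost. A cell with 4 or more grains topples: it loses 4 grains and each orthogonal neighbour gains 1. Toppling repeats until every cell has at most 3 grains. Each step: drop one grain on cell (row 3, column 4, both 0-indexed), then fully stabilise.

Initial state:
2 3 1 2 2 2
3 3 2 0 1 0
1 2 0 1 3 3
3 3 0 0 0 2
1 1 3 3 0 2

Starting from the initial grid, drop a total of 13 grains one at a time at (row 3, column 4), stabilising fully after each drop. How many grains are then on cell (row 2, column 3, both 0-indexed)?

2

0) 2 3 1 2 2 2
3 3 2 0 1 0
1 2 0 1 3 3
3 3 0 0 0 2
1 1 3 3 0 2
1) 2 3 1 2 2 2
3 3 2 0 1 0
1 2 0 1 3 3
3 3 0 0 1 2
1 1 3 3 0 2
2) 2 3 1 2 2 2
3 3 2 0 1 0
1 2 0 1 3 3
3 3 0 0 2 2
1 1 3 3 0 2
3) 2 3 1 2 2 2
3 3 2 0 1 0
1 2 0 1 3 3
3 3 0 0 3 2
1 1 3 3 0 2
4) 2 3 1 2 2 2
3 3 2 0 2 1
1 2 0 2 1 1
3 3 0 1 2 0
1 1 3 3 1 3
5) 2 3 1 2 2 2
3 3 2 0 2 1
1 2 0 2 1 1
3 3 0 1 3 0
1 1 3 3 1 3
6) 2 3 1 2 2 2
3 3 2 0 2 1
1 2 0 2 2 1
3 3 0 2 0 1
1 1 3 3 2 3
7) 2 3 1 2 2 2
3 3 2 0 2 1
1 2 0 2 2 1
3 3 0 2 1 1
1 1 3 3 2 3
8) 2 3 1 2 2 2
3 3 2 0 2 1
1 2 0 2 2 1
3 3 0 2 2 1
1 1 3 3 2 3
9) 2 3 1 2 2 2
3 3 2 0 2 1
1 2 0 2 2 1
3 3 0 2 3 1
1 1 3 3 2 3
10) 2 3 1 2 2 2
3 3 2 0 2 1
1 2 0 2 3 1
3 3 0 3 0 2
1 1 3 3 3 3
11) 2 3 1 2 2 2
3 3 2 0 2 1
1 2 0 2 3 1
3 3 0 3 1 2
1 1 3 3 3 3
12) 2 3 1 2 2 2
3 3 2 0 2 1
1 2 0 2 3 1
3 3 0 3 2 2
1 1 3 3 3 3
13) 2 3 1 2 2 2
3 3 2 0 2 1
1 2 0 2 3 1
3 3 0 3 3 2
1 1 3 3 3 3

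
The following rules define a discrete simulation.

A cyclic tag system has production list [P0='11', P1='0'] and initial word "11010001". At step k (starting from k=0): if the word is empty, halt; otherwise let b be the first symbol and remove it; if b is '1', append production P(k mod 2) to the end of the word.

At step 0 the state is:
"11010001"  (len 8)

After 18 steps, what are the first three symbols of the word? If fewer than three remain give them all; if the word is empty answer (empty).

10

t=0: "11010001"  (len 8)
t=1: "101000111"  (len 9)
t=2: "010001110"  (len 9)
t=3: "10001110"  (len 8)
t=4: "00011100"  (len 8)
t=5: "0011100"  (len 7)
t=6: "011100"  (len 6)
t=7: "11100"  (len 5)
t=8: "11000"  (len 5)
t=9: "100011"  (len 6)
t=10: "000110"  (len 6)
t=11: "00110"  (len 5)
t=12: "0110"  (len 4)
t=13: "110"  (len 3)
t=14: "100"  (len 3)
t=15: "0011"  (len 4)
t=16: "011"  (len 3)
t=17: "11"  (len 2)
t=18: "10"  (len 2)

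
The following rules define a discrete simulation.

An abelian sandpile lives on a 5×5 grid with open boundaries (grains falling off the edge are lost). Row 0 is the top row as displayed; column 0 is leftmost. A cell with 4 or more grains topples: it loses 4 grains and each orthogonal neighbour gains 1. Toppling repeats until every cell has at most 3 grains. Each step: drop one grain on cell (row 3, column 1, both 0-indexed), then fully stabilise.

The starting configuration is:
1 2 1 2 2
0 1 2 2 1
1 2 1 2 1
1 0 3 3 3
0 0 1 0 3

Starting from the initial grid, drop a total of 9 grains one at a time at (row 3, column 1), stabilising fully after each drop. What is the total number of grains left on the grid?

0) 1 2 1 2 2
0 1 2 2 1
1 2 1 2 1
1 0 3 3 3
0 0 1 0 3
1) 1 2 1 2 2
0 1 2 2 1
1 2 1 2 1
1 1 3 3 3
0 0 1 0 3
2) 1 2 1 2 2
0 1 2 2 1
1 2 1 2 1
1 2 3 3 3
0 0 1 0 3
3) 1 2 1 2 2
0 1 2 2 1
1 2 1 2 1
1 3 3 3 3
0 0 1 0 3
4) 1 2 1 2 2
0 1 2 2 1
1 3 2 3 2
2 1 1 1 1
0 1 2 2 0
5) 1 2 1 2 2
0 1 2 2 1
1 3 2 3 2
2 2 1 1 1
0 1 2 2 0
6) 1 2 1 2 2
0 1 2 2 1
1 3 2 3 2
2 3 1 1 1
0 1 2 2 0
7) 1 2 1 2 2
0 2 2 2 1
2 0 3 3 2
3 1 2 1 1
0 2 2 2 0
8) 1 2 1 2 2
0 2 2 2 1
2 0 3 3 2
3 2 2 1 1
0 2 2 2 0
9) 1 2 1 2 2
0 2 2 2 1
2 0 3 3 2
3 3 2 1 1
0 2 2 2 0

41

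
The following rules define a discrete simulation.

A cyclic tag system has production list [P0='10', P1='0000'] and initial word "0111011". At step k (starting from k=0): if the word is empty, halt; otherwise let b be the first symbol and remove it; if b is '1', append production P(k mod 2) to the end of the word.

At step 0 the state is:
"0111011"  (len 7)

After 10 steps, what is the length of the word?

gen 0: "0111011"  (len 7)
gen 1: "111011"  (len 6)
gen 2: "110110000"  (len 9)
gen 3: "1011000010"  (len 10)
gen 4: "0110000100000"  (len 13)
gen 5: "110000100000"  (len 12)
gen 6: "100001000000000"  (len 15)
gen 7: "0000100000000010"  (len 16)
gen 8: "000100000000010"  (len 15)
gen 9: "00100000000010"  (len 14)
gen 10: "0100000000010"  (len 13)

13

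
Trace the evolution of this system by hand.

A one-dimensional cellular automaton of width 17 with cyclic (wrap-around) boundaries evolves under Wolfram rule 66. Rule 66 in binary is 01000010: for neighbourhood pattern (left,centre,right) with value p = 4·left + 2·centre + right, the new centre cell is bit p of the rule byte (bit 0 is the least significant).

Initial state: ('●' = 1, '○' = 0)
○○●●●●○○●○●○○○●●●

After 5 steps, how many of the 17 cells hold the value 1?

3

gen 0: ○○●●●●○○●○●○○○●●●
gen 1: ○●○○○●○●○○○○○●○○●
gen 2: ○○○○●○○○○○○○●○○●○
gen 3: ○○○●○○○○○○○●○○●○○
gen 4: ○○●○○○○○○○●○○●○○○
gen 5: ○●○○○○○○○●○○●○○○○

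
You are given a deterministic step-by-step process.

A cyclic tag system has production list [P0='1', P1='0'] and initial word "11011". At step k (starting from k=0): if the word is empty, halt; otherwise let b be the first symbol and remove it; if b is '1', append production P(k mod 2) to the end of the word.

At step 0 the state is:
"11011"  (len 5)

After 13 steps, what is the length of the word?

0

[0] "11011"  (len 5)
[1] "10111"  (len 5)
[2] "01110"  (len 5)
[3] "1110"  (len 4)
[4] "1100"  (len 4)
[5] "1001"  (len 4)
[6] "0010"  (len 4)
[7] "010"  (len 3)
[8] "10"  (len 2)
[9] "01"  (len 2)
[10] "1"  (len 1)
[11] "1"  (len 1)
[12] "0"  (len 1)
[13] (halted — word empty)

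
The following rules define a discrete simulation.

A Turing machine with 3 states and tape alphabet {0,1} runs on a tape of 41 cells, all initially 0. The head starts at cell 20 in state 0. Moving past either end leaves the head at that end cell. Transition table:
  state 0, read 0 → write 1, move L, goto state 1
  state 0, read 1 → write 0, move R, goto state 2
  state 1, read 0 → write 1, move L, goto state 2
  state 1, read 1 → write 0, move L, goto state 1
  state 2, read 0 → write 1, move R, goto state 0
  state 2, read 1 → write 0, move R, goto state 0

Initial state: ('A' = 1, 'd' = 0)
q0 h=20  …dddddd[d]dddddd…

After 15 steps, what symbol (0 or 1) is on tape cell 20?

1

t=0: q0 h=20  …dddddd[d]dddddd…
t=1: q1 h=19  …dddddd[d]Addddd…
t=2: q2 h=18  …dddddd[d]AAdddd…
t=3: q0 h=19  …dddddA[A]Addddd…
t=4: q2 h=20  …ddddAd[A]dddddd…
t=5: q0 h=21  …dddAdd[d]dddddd…
t=6: q1 h=20  …ddddAd[d]Addddd…
t=7: q2 h=19  …dddddA[d]AAdddd…
t=8: q0 h=20  …ddddAA[A]Addddd…
t=9: q2 h=21  …dddAAd[A]dddddd…
t=10: q0 h=22  …ddAAdd[d]dddddd…
t=11: q1 h=21  …dddAAd[d]Addddd…
t=12: q2 h=20  …ddddAA[d]AAdddd…
t=13: q0 h=21  …dddAAA[A]Addddd…
t=14: q2 h=22  …ddAAAd[A]dddddd…
t=15: q0 h=23  …dAAAdd[d]dddddd…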